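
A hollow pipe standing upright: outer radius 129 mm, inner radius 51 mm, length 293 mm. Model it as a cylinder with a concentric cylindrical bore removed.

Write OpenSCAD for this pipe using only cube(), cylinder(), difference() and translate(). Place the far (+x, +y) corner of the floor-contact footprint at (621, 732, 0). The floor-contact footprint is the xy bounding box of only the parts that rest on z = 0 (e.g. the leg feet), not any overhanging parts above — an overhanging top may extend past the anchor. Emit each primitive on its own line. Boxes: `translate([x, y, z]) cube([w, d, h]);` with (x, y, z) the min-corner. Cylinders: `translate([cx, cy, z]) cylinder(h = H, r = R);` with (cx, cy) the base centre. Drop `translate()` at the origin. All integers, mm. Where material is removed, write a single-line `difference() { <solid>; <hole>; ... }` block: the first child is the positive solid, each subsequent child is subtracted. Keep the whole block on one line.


difference() { translate([492, 603, 0]) cylinder(h = 293, r = 129); translate([492, 603, 0]) cylinder(h = 293, r = 51); }


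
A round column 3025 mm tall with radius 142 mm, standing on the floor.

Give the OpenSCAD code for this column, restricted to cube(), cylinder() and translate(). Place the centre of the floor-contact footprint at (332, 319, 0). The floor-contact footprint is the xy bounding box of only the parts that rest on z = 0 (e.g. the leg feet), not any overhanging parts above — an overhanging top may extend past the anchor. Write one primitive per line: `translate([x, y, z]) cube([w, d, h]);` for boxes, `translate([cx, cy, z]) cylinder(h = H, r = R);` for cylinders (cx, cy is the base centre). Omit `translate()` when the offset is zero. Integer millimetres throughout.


translate([332, 319, 0]) cylinder(h = 3025, r = 142);


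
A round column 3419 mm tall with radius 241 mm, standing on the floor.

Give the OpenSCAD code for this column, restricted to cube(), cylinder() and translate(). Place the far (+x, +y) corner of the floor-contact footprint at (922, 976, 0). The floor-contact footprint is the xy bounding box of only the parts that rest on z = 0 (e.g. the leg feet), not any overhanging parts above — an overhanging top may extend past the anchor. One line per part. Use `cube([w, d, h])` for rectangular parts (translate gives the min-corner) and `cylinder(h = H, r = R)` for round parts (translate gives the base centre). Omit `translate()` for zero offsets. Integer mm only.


translate([681, 735, 0]) cylinder(h = 3419, r = 241);


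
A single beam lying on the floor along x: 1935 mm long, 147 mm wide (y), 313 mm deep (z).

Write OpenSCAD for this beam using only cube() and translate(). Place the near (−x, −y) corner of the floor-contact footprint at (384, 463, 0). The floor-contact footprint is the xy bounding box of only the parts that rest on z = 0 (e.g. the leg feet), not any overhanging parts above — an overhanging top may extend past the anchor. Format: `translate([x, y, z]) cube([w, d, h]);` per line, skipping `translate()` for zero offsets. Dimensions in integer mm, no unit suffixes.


translate([384, 463, 0]) cube([1935, 147, 313]);


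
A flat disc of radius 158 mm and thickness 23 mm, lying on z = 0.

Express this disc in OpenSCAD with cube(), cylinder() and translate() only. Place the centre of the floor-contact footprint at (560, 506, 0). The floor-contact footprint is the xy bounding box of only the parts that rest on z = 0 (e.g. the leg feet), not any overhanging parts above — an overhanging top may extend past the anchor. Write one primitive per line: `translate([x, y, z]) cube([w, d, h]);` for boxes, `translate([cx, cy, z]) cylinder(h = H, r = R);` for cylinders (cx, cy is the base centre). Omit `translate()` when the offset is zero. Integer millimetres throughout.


translate([560, 506, 0]) cylinder(h = 23, r = 158);


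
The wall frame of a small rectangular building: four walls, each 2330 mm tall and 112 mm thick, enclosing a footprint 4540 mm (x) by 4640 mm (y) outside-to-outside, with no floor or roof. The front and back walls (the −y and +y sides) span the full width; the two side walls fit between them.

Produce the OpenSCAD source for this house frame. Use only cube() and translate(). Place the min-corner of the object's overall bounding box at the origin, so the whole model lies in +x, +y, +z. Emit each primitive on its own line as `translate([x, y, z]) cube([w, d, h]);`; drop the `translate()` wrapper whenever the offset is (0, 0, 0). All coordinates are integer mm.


cube([4540, 112, 2330]);
translate([0, 4528, 0]) cube([4540, 112, 2330]);
translate([0, 112, 0]) cube([112, 4416, 2330]);
translate([4428, 112, 0]) cube([112, 4416, 2330]);


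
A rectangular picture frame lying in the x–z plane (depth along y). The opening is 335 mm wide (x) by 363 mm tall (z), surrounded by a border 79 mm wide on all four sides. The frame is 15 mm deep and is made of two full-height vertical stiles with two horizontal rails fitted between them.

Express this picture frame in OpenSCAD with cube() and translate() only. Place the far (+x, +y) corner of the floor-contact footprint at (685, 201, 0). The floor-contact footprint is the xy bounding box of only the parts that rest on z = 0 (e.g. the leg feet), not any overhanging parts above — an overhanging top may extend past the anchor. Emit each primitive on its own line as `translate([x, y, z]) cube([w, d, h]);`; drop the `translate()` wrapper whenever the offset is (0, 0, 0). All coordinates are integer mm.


translate([192, 186, 0]) cube([79, 15, 521]);
translate([606, 186, 0]) cube([79, 15, 521]);
translate([271, 186, 0]) cube([335, 15, 79]);
translate([271, 186, 442]) cube([335, 15, 79]);


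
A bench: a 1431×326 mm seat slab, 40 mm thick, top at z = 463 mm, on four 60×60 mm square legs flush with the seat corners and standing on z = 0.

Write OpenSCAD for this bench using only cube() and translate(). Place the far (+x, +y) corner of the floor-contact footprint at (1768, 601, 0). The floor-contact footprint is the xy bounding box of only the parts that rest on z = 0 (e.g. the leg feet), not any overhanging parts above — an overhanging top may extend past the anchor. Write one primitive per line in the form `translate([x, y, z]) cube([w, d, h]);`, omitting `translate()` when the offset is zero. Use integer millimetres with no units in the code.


translate([337, 275, 423]) cube([1431, 326, 40]);
translate([337, 275, 0]) cube([60, 60, 423]);
translate([337, 541, 0]) cube([60, 60, 423]);
translate([1708, 275, 0]) cube([60, 60, 423]);
translate([1708, 541, 0]) cube([60, 60, 423]);


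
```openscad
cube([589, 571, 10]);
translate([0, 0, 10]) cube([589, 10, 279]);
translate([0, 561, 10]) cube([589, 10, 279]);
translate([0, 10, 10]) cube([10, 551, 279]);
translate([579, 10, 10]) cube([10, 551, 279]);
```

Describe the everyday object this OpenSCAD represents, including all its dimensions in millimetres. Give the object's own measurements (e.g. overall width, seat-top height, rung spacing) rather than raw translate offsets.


An open-topped rectangular box: outside dimensions 589×571×289 mm, with a uniform wall and base thickness of 10 mm. The base is a full 589×571 slab on the floor; four walls sit on top of the base. The front and back walls (the −y and +y sides) span the full width; the two side walls fit between them.


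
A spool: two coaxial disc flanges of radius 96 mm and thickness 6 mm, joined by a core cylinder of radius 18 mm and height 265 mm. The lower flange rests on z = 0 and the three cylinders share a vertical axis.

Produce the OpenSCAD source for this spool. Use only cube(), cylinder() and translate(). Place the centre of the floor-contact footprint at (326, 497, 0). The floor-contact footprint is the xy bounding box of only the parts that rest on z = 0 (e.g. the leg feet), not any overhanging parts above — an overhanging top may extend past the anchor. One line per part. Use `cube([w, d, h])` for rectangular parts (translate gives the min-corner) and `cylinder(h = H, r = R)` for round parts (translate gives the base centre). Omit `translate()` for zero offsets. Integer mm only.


translate([326, 497, 0]) cylinder(h = 6, r = 96);
translate([326, 497, 6]) cylinder(h = 265, r = 18);
translate([326, 497, 271]) cylinder(h = 6, r = 96);


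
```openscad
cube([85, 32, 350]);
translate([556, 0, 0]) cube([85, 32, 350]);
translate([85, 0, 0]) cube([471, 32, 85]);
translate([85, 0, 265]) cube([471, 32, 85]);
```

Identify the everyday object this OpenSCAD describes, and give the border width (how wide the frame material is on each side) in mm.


A picture frame. The border width is 85 mm.

Four thin pieces enclosing a rectangular opening — a picture frame. The two full-height stiles are 350 mm tall; the top rail sits at z = 265 and is 85 mm tall, so the border above the opening is 350 − 265 = 85 mm, matching the stile x-width.


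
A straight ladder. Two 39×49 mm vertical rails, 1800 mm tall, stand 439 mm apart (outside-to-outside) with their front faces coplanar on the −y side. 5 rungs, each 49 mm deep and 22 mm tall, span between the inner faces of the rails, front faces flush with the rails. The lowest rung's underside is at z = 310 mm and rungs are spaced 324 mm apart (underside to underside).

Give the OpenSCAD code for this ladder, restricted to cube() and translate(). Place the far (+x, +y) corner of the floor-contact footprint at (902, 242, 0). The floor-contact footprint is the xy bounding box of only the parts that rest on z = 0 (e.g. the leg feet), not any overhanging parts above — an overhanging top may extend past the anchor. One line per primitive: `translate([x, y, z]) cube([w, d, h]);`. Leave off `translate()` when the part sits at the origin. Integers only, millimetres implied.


// rung span = 439 - 2*39 = 361
// rung[k] z = 310 + k*324
translate([463, 193, 0]) cube([39, 49, 1800]);
translate([863, 193, 0]) cube([39, 49, 1800]);
translate([502, 193, 310]) cube([361, 49, 22]);
translate([502, 193, 634]) cube([361, 49, 22]);
translate([502, 193, 958]) cube([361, 49, 22]);
translate([502, 193, 1282]) cube([361, 49, 22]);
translate([502, 193, 1606]) cube([361, 49, 22]);


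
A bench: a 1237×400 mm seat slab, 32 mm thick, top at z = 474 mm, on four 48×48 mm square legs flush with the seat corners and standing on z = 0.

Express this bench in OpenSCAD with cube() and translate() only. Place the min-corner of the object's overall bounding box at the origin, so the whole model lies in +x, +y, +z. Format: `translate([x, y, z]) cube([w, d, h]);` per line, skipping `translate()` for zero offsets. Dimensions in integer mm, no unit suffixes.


// leg_h = 474 − 32 = 442
translate([0, 0, 442]) cube([1237, 400, 32]);
cube([48, 48, 442]);
translate([0, 352, 0]) cube([48, 48, 442]);
translate([1189, 0, 0]) cube([48, 48, 442]);
translate([1189, 352, 0]) cube([48, 48, 442]);


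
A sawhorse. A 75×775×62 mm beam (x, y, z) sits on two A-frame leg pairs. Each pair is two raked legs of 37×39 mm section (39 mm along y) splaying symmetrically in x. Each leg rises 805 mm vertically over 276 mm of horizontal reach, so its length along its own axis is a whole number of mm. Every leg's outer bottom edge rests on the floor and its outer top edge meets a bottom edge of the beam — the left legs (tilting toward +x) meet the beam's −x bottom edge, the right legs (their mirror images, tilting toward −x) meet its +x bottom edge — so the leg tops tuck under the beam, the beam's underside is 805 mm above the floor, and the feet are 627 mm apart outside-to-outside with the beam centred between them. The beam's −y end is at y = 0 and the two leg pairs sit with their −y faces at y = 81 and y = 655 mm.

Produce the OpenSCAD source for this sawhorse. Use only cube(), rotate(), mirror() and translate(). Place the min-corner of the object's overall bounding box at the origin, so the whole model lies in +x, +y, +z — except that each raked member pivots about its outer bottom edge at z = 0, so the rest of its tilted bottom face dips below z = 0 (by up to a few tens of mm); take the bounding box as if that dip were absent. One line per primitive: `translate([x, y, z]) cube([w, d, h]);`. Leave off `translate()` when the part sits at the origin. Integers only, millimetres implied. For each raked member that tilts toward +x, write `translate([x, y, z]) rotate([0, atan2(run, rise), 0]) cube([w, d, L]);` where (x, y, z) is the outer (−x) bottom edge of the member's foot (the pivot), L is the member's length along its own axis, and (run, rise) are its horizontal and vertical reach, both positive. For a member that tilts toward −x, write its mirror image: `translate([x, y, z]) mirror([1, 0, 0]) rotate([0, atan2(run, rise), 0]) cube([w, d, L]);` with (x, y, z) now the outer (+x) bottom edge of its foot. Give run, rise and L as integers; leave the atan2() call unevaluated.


translate([276, 0, 805]) cube([75, 775, 62]);
translate([0, 81, 0]) rotate([0, atan2(276, 805), 0]) cube([37, 39, 851]);
translate([627, 81, 0]) mirror([1, 0, 0]) rotate([0, atan2(276, 805), 0]) cube([37, 39, 851]);
translate([0, 655, 0]) rotate([0, atan2(276, 805), 0]) cube([37, 39, 851]);
translate([627, 655, 0]) mirror([1, 0, 0]) rotate([0, atan2(276, 805), 0]) cube([37, 39, 851]);


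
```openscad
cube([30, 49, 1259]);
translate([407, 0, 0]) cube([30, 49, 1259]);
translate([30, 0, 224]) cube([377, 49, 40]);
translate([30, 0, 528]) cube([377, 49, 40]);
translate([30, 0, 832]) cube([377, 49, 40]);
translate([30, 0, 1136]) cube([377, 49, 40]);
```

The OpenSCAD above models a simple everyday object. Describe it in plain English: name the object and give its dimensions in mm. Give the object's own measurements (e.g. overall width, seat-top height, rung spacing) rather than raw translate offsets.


A straight ladder. Two 30×49 mm vertical rails, 1259 mm tall, stand 437 mm apart (outside-to-outside) with their front faces coplanar on the −y side. 4 rungs, each 49 mm deep and 40 mm tall, span between the inner faces of the rails, front faces flush with the rails. The lowest rung's underside is at z = 224 mm and rungs are spaced 304 mm apart (underside to underside).


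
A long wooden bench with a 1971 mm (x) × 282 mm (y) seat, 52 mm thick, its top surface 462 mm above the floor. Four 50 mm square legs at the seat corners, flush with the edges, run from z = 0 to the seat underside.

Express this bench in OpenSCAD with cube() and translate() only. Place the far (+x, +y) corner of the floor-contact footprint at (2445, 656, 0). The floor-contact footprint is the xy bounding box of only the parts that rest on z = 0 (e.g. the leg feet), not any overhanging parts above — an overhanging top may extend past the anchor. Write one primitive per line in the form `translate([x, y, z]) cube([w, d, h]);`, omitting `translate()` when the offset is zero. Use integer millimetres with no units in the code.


translate([474, 374, 410]) cube([1971, 282, 52]);
translate([474, 374, 0]) cube([50, 50, 410]);
translate([474, 606, 0]) cube([50, 50, 410]);
translate([2395, 374, 0]) cube([50, 50, 410]);
translate([2395, 606, 0]) cube([50, 50, 410]);


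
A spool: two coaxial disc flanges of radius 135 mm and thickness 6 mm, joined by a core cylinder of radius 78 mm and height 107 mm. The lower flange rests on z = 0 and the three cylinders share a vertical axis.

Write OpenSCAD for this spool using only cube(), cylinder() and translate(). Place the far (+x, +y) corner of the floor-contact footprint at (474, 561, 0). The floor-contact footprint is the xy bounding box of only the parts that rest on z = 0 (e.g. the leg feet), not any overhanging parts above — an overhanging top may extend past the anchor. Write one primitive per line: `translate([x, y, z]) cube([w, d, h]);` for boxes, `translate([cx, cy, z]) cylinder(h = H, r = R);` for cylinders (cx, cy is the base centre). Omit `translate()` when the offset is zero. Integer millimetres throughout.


translate([339, 426, 0]) cylinder(h = 6, r = 135);
translate([339, 426, 6]) cylinder(h = 107, r = 78);
translate([339, 426, 113]) cylinder(h = 6, r = 135);


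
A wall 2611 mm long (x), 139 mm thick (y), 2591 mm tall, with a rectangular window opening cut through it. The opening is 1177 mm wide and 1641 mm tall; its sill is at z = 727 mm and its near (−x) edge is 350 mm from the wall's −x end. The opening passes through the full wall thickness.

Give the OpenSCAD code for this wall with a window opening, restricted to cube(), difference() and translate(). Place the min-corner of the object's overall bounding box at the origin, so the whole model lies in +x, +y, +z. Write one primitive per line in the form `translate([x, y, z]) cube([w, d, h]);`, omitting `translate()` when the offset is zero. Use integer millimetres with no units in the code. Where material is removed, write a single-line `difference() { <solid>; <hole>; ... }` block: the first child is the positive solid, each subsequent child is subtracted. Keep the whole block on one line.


difference() { cube([2611, 139, 2591]); translate([350, 0, 727]) cube([1177, 139, 1641]); }


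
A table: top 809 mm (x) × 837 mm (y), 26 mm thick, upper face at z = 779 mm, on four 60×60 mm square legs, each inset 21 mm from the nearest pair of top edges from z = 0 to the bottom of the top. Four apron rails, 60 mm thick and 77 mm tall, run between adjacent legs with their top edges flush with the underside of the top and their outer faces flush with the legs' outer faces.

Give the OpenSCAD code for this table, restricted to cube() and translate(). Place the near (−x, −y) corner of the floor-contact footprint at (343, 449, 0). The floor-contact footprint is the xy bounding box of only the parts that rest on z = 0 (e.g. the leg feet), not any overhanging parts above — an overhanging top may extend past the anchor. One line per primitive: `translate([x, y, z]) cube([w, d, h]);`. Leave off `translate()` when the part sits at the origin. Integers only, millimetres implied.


translate([322, 428, 753]) cube([809, 837, 26]);
translate([343, 449, 0]) cube([60, 60, 753]);
translate([1050, 449, 0]) cube([60, 60, 753]);
translate([343, 1184, 0]) cube([60, 60, 753]);
translate([1050, 1184, 0]) cube([60, 60, 753]);
translate([403, 449, 676]) cube([647, 60, 77]);
translate([403, 1184, 676]) cube([647, 60, 77]);
translate([343, 509, 676]) cube([60, 675, 77]);
translate([1050, 509, 676]) cube([60, 675, 77]);


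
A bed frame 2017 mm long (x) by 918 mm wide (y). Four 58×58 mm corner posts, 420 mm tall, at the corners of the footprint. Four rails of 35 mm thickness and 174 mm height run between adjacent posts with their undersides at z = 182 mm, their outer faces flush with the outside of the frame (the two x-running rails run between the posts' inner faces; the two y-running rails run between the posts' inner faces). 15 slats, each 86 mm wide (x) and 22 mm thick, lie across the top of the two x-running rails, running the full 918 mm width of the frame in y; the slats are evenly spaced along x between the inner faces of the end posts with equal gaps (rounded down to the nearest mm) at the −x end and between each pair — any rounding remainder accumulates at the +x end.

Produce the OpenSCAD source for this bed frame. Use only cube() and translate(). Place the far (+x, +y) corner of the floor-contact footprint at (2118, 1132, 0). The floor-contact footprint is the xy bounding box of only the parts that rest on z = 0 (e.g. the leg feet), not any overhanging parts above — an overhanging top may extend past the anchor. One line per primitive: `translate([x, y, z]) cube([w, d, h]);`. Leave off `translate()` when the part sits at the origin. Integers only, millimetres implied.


translate([101, 214, 0]) cube([58, 58, 420]);
translate([101, 1074, 0]) cube([58, 58, 420]);
translate([2060, 214, 0]) cube([58, 58, 420]);
translate([2060, 1074, 0]) cube([58, 58, 420]);
translate([159, 214, 182]) cube([1901, 35, 174]);
translate([159, 1097, 182]) cube([1901, 35, 174]);
translate([101, 272, 182]) cube([35, 802, 174]);
translate([2083, 272, 182]) cube([35, 802, 174]);
translate([197, 214, 356]) cube([86, 918, 22]);
translate([321, 214, 356]) cube([86, 918, 22]);
translate([445, 214, 356]) cube([86, 918, 22]);
translate([569, 214, 356]) cube([86, 918, 22]);
translate([693, 214, 356]) cube([86, 918, 22]);
translate([817, 214, 356]) cube([86, 918, 22]);
translate([941, 214, 356]) cube([86, 918, 22]);
translate([1065, 214, 356]) cube([86, 918, 22]);
translate([1189, 214, 356]) cube([86, 918, 22]);
translate([1313, 214, 356]) cube([86, 918, 22]);
translate([1437, 214, 356]) cube([86, 918, 22]);
translate([1561, 214, 356]) cube([86, 918, 22]);
translate([1685, 214, 356]) cube([86, 918, 22]);
translate([1809, 214, 356]) cube([86, 918, 22]);
translate([1933, 214, 356]) cube([86, 918, 22]);


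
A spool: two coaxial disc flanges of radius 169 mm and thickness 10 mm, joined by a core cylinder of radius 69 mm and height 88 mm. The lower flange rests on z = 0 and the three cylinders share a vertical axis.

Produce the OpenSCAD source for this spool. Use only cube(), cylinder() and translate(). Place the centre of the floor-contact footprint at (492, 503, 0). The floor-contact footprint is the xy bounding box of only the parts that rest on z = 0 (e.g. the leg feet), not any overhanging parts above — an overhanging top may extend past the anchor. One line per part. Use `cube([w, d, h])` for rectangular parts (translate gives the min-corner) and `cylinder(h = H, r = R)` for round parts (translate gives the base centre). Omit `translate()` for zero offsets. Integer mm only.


translate([492, 503, 0]) cylinder(h = 10, r = 169);
translate([492, 503, 10]) cylinder(h = 88, r = 69);
translate([492, 503, 98]) cylinder(h = 10, r = 169);


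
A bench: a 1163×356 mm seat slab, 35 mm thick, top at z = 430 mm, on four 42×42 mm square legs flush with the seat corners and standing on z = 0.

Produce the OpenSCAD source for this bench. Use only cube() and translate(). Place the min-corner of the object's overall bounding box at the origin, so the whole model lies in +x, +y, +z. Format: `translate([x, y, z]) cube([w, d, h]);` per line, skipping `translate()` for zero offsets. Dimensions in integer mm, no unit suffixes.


translate([0, 0, 395]) cube([1163, 356, 35]);
cube([42, 42, 395]);
translate([0, 314, 0]) cube([42, 42, 395]);
translate([1121, 0, 0]) cube([42, 42, 395]);
translate([1121, 314, 0]) cube([42, 42, 395]);


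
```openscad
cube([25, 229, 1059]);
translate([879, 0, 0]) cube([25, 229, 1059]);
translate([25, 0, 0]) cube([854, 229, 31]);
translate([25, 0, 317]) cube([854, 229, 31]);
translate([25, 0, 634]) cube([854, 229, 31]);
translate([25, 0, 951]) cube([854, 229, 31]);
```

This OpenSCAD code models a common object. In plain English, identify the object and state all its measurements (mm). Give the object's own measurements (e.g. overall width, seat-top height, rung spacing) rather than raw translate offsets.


An open bookshelf. Two side panels, each 25 mm thick, 229 mm deep and 1059 mm tall, stand 904 mm apart (outside-to-outside). Between them sit 4 shelves, each 31 mm thick and 229 mm deep, spanning the full gap between the sides. The bottom shelf rests on the floor (its underside at z = 0) and the clear gap between one shelf's top and the next shelf's underside is 286 mm.


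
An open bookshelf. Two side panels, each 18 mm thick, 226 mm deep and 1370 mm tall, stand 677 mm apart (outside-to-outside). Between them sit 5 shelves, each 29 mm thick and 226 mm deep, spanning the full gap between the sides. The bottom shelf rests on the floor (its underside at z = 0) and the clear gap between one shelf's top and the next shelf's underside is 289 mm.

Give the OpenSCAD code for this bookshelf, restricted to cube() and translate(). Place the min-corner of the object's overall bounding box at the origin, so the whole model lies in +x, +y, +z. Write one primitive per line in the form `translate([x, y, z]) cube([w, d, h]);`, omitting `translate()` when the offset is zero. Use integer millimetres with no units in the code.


cube([18, 226, 1370]);
translate([659, 0, 0]) cube([18, 226, 1370]);
translate([18, 0, 0]) cube([641, 226, 29]);
translate([18, 0, 318]) cube([641, 226, 29]);
translate([18, 0, 636]) cube([641, 226, 29]);
translate([18, 0, 954]) cube([641, 226, 29]);
translate([18, 0, 1272]) cube([641, 226, 29]);


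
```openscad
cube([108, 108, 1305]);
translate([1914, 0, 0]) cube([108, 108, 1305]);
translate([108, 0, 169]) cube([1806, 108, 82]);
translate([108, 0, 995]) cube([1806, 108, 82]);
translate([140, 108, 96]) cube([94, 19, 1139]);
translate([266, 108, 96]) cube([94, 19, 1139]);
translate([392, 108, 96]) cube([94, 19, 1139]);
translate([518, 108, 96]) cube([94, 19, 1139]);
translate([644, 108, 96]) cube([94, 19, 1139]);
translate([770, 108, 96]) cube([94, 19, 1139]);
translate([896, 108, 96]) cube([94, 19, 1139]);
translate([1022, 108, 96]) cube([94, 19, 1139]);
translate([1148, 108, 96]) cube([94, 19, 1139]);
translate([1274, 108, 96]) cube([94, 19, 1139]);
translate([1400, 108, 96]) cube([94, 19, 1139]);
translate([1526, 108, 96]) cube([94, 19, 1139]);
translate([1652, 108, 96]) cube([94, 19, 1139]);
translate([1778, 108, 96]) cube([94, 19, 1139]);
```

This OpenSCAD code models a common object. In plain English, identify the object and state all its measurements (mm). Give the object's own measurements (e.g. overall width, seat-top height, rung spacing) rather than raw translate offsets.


A fence section. Two 108×108 mm posts, 1305 mm tall, stand on the floor with a clear span of 1806 mm between their inner faces. Two horizontal rails of 108×82 mm section span the gap between the posts with their undersides at z = 169 mm and z = 995 mm, flush with the posts' −y face. 14 pickets, each 94 mm wide, 19 mm thick and 1139 mm tall, are fixed to the +y face of the rails with their bottoms at z = 96 mm, spaced across the span with a 32 mm gap after the −x post and between neighbouring pickets, with 42 mm left before the +x post.


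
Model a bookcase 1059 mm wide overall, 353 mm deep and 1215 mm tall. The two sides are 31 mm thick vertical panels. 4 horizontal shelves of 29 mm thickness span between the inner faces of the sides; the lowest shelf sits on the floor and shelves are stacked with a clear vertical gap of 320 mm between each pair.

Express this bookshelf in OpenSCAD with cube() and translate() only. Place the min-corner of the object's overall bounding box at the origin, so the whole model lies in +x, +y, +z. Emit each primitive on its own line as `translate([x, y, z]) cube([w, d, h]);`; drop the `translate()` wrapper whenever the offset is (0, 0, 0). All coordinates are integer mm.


cube([31, 353, 1215]);
translate([1028, 0, 0]) cube([31, 353, 1215]);
translate([31, 0, 0]) cube([997, 353, 29]);
translate([31, 0, 349]) cube([997, 353, 29]);
translate([31, 0, 698]) cube([997, 353, 29]);
translate([31, 0, 1047]) cube([997, 353, 29]);


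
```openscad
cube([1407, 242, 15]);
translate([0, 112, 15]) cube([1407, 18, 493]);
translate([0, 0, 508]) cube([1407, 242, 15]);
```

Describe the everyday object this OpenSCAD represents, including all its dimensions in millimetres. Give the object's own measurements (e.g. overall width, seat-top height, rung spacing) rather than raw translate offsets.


An I-beam lying along x, 1407 mm long. Overall section height 523 mm. Two flanges 242 mm wide (y) and 15 mm thick, one on the floor and one at the top; a web 18 mm thick runs between them, centred on the flange width.


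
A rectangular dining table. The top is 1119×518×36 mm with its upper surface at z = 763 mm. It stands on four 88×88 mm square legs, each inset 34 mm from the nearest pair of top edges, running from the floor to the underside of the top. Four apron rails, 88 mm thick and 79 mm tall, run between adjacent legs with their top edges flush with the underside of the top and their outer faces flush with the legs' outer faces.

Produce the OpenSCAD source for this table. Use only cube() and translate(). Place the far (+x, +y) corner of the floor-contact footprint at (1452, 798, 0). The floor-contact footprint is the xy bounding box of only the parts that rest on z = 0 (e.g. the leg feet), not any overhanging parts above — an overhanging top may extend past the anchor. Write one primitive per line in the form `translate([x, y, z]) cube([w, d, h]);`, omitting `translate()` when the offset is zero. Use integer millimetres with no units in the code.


translate([367, 314, 727]) cube([1119, 518, 36]);
translate([401, 348, 0]) cube([88, 88, 727]);
translate([1364, 348, 0]) cube([88, 88, 727]);
translate([401, 710, 0]) cube([88, 88, 727]);
translate([1364, 710, 0]) cube([88, 88, 727]);
translate([489, 348, 648]) cube([875, 88, 79]);
translate([489, 710, 648]) cube([875, 88, 79]);
translate([401, 436, 648]) cube([88, 274, 79]);
translate([1364, 436, 648]) cube([88, 274, 79]);


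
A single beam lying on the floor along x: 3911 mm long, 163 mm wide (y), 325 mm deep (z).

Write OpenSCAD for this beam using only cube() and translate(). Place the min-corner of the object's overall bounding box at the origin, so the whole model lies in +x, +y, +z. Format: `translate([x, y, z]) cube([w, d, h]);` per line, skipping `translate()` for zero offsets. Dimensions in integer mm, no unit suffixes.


cube([3911, 163, 325]);


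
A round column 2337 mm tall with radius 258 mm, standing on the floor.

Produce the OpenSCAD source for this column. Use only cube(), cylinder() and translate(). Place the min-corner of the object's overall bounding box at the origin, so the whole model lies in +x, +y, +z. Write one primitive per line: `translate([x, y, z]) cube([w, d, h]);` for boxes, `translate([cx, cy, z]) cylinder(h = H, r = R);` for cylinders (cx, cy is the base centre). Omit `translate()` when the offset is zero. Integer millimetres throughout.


translate([258, 258, 0]) cylinder(h = 2337, r = 258);


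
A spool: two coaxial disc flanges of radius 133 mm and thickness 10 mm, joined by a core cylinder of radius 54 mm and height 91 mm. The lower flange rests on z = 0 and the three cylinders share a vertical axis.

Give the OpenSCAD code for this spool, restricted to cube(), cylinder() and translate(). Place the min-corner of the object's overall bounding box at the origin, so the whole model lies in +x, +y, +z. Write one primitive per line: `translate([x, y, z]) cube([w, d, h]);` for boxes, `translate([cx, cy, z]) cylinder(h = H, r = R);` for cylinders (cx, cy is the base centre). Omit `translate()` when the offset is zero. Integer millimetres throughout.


translate([133, 133, 0]) cylinder(h = 10, r = 133);
translate([133, 133, 10]) cylinder(h = 91, r = 54);
translate([133, 133, 101]) cylinder(h = 10, r = 133);


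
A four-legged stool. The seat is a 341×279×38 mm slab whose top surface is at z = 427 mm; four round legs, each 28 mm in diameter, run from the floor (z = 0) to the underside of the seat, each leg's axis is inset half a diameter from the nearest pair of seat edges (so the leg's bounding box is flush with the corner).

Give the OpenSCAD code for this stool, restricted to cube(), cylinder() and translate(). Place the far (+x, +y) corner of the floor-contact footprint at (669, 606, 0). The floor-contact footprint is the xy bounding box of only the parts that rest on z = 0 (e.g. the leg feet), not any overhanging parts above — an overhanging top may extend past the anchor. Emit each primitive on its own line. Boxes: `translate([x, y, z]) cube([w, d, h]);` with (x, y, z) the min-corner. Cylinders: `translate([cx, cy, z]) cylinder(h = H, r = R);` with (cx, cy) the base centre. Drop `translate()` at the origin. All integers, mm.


translate([328, 327, 389]) cube([341, 279, 38]);
translate([342, 341, 0]) cylinder(h = 389, r = 14);
translate([655, 341, 0]) cylinder(h = 389, r = 14);
translate([342, 592, 0]) cylinder(h = 389, r = 14);
translate([655, 592, 0]) cylinder(h = 389, r = 14);


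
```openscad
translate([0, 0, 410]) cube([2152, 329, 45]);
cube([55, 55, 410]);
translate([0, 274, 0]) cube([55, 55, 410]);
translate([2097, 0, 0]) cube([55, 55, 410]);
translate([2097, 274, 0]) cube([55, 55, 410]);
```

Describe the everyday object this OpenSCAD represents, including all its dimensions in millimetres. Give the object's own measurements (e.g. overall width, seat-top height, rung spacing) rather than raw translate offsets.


A bench: a 2152×329 mm seat slab, 45 mm thick, top at z = 455 mm, on four 55×55 mm square legs flush with the seat corners and standing on z = 0.


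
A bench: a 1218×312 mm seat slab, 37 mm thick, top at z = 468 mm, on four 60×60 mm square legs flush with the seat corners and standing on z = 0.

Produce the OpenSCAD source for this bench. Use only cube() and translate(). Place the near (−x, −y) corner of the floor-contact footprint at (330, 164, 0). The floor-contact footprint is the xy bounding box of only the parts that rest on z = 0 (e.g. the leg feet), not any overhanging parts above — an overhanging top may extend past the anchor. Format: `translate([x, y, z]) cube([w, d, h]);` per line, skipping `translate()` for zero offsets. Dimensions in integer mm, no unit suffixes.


translate([330, 164, 431]) cube([1218, 312, 37]);
translate([330, 164, 0]) cube([60, 60, 431]);
translate([330, 416, 0]) cube([60, 60, 431]);
translate([1488, 164, 0]) cube([60, 60, 431]);
translate([1488, 416, 0]) cube([60, 60, 431]);


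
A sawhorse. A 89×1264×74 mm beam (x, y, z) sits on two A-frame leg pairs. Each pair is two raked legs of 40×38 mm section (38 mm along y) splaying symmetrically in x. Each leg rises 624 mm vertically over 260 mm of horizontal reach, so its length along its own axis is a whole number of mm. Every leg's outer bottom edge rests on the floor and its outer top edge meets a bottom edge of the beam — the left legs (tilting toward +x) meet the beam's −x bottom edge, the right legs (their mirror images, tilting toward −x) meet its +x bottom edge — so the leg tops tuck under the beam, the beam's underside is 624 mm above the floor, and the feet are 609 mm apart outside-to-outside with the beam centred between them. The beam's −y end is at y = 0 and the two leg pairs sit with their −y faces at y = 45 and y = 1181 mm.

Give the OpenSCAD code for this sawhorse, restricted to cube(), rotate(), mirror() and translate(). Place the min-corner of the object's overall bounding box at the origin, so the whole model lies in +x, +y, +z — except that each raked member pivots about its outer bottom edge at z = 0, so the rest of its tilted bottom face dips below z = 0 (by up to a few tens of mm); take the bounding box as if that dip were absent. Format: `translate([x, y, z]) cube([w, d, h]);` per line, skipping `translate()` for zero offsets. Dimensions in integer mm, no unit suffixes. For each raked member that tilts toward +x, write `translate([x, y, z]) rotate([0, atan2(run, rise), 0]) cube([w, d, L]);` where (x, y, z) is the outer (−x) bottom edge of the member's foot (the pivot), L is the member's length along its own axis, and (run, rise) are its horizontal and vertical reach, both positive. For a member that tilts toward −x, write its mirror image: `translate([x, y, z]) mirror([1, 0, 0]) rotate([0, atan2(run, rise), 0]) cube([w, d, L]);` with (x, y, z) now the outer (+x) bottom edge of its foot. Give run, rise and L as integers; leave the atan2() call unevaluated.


// leg length = √(260² + 624²) = 676
// right-leg outer foot x = 2·260 + 89 = 609
// beam min-corner = (260, 0, 624)
translate([260, 0, 624]) cube([89, 1264, 74]);
translate([0, 45, 0]) rotate([0, atan2(260, 624), 0]) cube([40, 38, 676]);
translate([609, 45, 0]) mirror([1, 0, 0]) rotate([0, atan2(260, 624), 0]) cube([40, 38, 676]);
translate([0, 1181, 0]) rotate([0, atan2(260, 624), 0]) cube([40, 38, 676]);
translate([609, 1181, 0]) mirror([1, 0, 0]) rotate([0, atan2(260, 624), 0]) cube([40, 38, 676]);


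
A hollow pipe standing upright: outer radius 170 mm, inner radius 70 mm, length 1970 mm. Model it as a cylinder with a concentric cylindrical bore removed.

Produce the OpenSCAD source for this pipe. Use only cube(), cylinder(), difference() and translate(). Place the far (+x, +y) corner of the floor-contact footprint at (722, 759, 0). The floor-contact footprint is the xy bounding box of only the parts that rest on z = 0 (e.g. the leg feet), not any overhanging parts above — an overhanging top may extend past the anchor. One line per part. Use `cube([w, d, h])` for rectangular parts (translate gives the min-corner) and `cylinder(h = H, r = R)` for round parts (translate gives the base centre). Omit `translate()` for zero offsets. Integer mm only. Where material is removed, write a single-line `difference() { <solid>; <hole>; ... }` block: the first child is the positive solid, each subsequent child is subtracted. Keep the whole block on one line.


difference() { translate([552, 589, 0]) cylinder(h = 1970, r = 170); translate([552, 589, 0]) cylinder(h = 1970, r = 70); }


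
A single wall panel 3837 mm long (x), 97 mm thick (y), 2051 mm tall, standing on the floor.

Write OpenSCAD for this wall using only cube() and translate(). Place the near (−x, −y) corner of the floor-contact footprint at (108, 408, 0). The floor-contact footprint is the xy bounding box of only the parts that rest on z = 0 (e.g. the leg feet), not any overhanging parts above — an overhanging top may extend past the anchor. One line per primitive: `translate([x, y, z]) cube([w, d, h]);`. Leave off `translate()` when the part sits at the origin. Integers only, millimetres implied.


translate([108, 408, 0]) cube([3837, 97, 2051]);


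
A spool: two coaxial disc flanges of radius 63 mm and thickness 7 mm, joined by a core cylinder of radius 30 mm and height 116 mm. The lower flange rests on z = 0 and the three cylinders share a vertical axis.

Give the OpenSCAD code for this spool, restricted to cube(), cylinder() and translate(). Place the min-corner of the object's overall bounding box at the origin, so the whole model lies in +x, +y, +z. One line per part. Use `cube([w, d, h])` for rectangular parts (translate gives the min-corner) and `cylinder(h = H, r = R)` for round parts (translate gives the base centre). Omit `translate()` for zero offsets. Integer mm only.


translate([63, 63, 0]) cylinder(h = 7, r = 63);
translate([63, 63, 7]) cylinder(h = 116, r = 30);
translate([63, 63, 123]) cylinder(h = 7, r = 63);


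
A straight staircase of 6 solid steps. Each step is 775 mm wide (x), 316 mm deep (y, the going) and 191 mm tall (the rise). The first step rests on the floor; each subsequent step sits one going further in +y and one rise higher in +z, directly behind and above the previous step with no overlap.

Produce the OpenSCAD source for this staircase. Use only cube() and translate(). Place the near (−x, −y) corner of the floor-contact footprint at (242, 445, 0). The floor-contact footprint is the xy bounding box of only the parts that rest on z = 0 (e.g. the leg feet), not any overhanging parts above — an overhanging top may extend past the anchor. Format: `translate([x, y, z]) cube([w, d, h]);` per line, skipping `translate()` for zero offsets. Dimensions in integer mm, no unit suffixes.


translate([242, 445, 0]) cube([775, 316, 191]);
translate([242, 761, 191]) cube([775, 316, 191]);
translate([242, 1077, 382]) cube([775, 316, 191]);
translate([242, 1393, 573]) cube([775, 316, 191]);
translate([242, 1709, 764]) cube([775, 316, 191]);
translate([242, 2025, 955]) cube([775, 316, 191]);


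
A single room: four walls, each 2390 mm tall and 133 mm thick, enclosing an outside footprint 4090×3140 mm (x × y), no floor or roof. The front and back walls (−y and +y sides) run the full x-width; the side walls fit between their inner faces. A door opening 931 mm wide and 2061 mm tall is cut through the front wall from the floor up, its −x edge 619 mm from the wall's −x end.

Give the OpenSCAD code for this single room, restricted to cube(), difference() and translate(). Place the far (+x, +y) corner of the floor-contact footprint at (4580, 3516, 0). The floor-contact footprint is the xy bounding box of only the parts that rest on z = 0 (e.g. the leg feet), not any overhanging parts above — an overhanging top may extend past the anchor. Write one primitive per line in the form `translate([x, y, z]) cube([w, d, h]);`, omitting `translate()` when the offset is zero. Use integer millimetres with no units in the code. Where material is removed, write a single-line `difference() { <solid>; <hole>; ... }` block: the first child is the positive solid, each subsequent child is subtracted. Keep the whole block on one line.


difference() { translate([490, 376, 0]) cube([4090, 133, 2390]); translate([1109, 376, 0]) cube([931, 133, 2061]); }
translate([490, 3383, 0]) cube([4090, 133, 2390]);
translate([490, 509, 0]) cube([133, 2874, 2390]);
translate([4447, 509, 0]) cube([133, 2874, 2390]);
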